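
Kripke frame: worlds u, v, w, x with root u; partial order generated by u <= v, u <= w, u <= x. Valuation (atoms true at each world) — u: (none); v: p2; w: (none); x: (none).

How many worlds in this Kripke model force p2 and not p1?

u: does not force it — u does not force p2 and not p1 since u fails p2.
v: forces it.
w: does not force it — w does not force p2 and not p1 since w fails p2.
x: does not force it — x does not force p2 and not p1 since x fails p2.
Worlds forcing the formula: {v}.

1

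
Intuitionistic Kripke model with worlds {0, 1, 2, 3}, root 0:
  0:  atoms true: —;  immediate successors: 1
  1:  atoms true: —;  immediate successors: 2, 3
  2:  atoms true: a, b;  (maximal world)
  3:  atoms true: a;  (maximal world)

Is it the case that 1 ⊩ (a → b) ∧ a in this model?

1 ⊮ (a → b) ∧ a since 1 fails a → b.

No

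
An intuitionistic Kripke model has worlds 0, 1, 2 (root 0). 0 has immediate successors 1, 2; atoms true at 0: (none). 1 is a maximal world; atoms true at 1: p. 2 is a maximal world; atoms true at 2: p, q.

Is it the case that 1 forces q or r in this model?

No

1 does not force q or r: neither disjunct is forced at 1.
1 lacks atom q, so 1 does not force q.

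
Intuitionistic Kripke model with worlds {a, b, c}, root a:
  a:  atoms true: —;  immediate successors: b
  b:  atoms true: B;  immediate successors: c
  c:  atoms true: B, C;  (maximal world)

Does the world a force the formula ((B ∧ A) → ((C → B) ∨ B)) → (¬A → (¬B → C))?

Yes

a ⊩ ((B ∧ A) → ((C → B) ∨ B)) → (¬A → (¬B → C)): every world accessible from a that forces (B ∧ A) → ((C → B) ∨ B) (namely a, b, c) also forces ¬A → (¬B → C).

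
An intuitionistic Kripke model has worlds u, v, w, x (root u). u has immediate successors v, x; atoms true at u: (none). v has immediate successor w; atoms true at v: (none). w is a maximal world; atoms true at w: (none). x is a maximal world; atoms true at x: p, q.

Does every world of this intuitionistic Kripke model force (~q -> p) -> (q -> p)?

Yes

u ||- (~q -> p) -> (q -> p): every world accessible from u that forces ~q -> p (namely x) also forces q -> p.
Since the root u forces (~q -> p) -> (q -> p) and forcing is persistent (monotone upward), every world forces it.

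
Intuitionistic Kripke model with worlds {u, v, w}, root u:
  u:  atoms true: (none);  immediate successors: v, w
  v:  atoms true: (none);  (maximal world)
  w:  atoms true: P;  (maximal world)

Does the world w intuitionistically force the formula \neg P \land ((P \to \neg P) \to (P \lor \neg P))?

w \nVdash \neg P \land ((P \to \neg P) \to (P \lor \neg P)) since w fails \neg P.

No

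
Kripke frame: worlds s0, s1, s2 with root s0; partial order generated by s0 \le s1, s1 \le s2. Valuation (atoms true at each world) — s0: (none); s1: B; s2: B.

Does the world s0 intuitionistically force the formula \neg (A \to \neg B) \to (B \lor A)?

Yes

s0 \Vdash \neg (A \to \neg B) \to (B \lor A) vacuously: no world accessible from s0 forces the antecedent \neg (A \to \neg B).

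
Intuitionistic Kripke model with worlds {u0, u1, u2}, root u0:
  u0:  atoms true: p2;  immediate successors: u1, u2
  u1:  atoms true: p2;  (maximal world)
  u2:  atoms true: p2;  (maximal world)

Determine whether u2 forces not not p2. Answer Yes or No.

Yes

u2 forces not not p2: no world accessible from u2 forces not p2.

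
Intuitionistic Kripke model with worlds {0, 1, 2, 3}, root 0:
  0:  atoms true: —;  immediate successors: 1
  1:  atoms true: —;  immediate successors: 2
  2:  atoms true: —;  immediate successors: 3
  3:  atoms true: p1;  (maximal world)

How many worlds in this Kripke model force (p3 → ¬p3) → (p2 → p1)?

0: forces it.
1: forces it.
2: forces it.
3: forces it.
Worlds forcing the formula: {0, 1, 2, 3}.

4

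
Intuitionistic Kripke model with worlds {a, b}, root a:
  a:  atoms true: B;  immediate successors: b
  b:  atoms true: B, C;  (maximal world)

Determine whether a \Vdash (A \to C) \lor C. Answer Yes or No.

a \Vdash (A \to C) \lor C via the disjunct A \to C.

Yes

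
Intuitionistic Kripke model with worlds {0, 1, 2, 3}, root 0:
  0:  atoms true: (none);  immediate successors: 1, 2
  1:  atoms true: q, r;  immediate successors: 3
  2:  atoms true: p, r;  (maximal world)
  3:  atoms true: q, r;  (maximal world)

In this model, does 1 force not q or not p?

1 forces not q or not p via the disjunct not p.

Yes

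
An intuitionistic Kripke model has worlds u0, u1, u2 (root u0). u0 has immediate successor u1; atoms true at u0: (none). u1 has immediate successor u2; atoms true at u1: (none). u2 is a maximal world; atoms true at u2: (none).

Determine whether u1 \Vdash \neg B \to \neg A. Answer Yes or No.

Yes

u1 \Vdash \neg B \to \neg A: every world accessible from u1 that forces \neg B (namely u1, u2) also forces \neg A.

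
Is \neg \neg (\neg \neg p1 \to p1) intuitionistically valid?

This is the double negation of double-negation elimination, which is intuitionistically derivable.
By Glivenko's theorem the double negation of any classical propositional tautology is intuitionistically provable; \neg \neg p1 \to p1 is classically a tautology.

Yes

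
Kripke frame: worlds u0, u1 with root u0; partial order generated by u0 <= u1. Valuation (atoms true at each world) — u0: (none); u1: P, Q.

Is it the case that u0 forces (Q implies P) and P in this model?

No

u0 does not force (Q implies P) and P since u0 fails P.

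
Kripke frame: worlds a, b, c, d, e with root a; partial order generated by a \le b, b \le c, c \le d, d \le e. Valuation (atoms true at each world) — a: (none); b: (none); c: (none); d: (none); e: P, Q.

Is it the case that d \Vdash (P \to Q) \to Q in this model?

d \nVdash (P \to Q) \to Q: already at d itself, d \Vdash P \to Q but d \nVdash Q.
d lacks atom Q, so d \nVdash Q.

No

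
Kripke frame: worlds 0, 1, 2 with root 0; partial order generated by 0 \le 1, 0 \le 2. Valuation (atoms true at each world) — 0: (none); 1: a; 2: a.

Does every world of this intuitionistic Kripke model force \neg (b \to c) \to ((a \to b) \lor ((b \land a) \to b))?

0 \Vdash \neg (b \to c) \to ((a \to b) \lor ((b \land a) \to b)) vacuously: no world accessible from 0 forces the antecedent \neg (b \to c).
Since the root 0 forces \neg (b \to c) \to ((a \to b) \lor ((b \land a) \to b)) and forcing is persistent (monotone upward), every world forces it.

Yes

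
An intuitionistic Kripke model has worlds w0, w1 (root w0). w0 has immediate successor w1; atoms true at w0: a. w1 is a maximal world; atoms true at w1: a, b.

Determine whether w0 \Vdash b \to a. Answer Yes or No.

w0 \Vdash b \to a: every world accessible from w0 that forces b (namely w1) also forces a.

Yes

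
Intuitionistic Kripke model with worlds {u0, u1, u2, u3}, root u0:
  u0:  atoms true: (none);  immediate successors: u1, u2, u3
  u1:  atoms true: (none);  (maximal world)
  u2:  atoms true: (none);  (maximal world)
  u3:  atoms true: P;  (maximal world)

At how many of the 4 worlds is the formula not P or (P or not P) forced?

u0: does not force it — u0 does not force not P or (P or not P): neither disjunct is forced at u0.
u1: forces it.
u2: forces it.
u3: forces it.
Worlds forcing the formula: {u1, u2, u3}.

3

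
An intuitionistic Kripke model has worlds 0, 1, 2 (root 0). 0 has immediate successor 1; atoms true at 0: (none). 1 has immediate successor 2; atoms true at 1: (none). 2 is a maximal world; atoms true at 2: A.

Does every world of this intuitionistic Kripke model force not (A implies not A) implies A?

No

Not every world: 0 does not force not (A implies not A) implies A.
0 does not force not (A implies not A) implies A: already at 0 itself, 0 forces not (A implies not A) but 0 does not force A.
0 lacks atom A, so 0 does not force A.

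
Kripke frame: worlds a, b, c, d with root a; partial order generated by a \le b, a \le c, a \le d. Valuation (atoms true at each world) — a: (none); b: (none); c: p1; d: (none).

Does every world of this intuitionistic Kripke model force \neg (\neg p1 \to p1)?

No

Not every world: a \nVdash \neg (\neg p1 \to p1).
a \nVdash \neg (\neg p1 \to p1) since c is accessible from a and c \Vdash \neg p1 \to p1.
c \Vdash \neg p1 \to p1 vacuously: no world accessible from c forces the antecedent \neg p1.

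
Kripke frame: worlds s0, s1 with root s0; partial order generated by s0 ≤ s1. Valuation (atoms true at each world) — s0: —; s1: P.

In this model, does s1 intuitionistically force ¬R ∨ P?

Yes

s1 ⊩ ¬R ∨ P via the disjunct ¬R.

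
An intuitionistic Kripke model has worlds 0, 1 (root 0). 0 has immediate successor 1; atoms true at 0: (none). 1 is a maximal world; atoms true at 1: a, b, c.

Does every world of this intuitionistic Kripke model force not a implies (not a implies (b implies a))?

Yes

0 forces not a implies (not a implies (b implies a)) vacuously: no world accessible from 0 forces the antecedent not a.
Since the root 0 forces not a implies (not a implies (b implies a)) and forcing is persistent (monotone upward), every world forces it.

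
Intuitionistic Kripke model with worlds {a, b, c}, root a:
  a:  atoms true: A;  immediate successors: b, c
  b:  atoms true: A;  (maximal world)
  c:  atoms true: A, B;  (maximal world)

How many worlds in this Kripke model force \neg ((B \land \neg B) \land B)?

a: forces it.
b: forces it.
c: forces it.
Worlds forcing the formula: {a, b, c}.

3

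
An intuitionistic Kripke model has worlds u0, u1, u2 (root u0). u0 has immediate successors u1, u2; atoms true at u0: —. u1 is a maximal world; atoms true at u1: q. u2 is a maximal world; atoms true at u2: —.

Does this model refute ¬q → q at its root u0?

u0 ⊮ ¬q → q: at the accessible world u2, u2 ⊩ ¬q but u2 ⊮ q.
u2 lacks atom q, so u2 ⊮ q.
So the root u0 does not force ¬q → q; the model is a countermodel.

Yes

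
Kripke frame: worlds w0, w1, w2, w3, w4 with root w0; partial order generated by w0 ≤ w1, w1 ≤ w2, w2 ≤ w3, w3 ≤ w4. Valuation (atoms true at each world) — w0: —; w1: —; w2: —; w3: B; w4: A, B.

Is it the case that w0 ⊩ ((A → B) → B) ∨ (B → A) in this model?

No

w0 ⊮ ((A → B) → B) ∨ (B → A): neither disjunct is forced at w0.
w0 ⊮ (A → B) → B: already at w0 itself, w0 ⊩ A → B but w0 ⊮ B.
w0 lacks atom B, so w0 ⊮ B.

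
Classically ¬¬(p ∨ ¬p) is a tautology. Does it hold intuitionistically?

Yes

This is the double negation of excluded middle, which is intuitionistically derivable.
Assuming ¬(p ∨ ¬p): from p we'd get p ∨ ¬p, so ¬p; but then p ∨ ¬p again — contradiction. Hence ¬¬(p ∨ ¬p).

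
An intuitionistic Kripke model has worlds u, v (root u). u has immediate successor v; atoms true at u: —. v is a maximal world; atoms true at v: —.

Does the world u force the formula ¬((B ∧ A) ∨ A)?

Yes

u ⊩ ¬((B ∧ A) ∨ A): no world accessible from u forces (B ∧ A) ∨ A.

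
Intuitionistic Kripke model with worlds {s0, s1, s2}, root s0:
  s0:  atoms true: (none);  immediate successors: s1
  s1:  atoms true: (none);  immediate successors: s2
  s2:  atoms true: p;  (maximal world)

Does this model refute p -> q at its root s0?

s0 ||-/- p -> q: at the accessible world s2, s2 ||- p but s2 ||-/- q.
s2 lacks atom q, so s2 ||-/- q.
So the root s0 does not force p -> q; the model is a countermodel.

Yes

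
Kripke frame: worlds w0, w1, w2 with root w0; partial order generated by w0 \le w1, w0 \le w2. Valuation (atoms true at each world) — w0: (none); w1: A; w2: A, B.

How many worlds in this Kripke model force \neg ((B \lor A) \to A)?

0

w0: does not force it — w0 \nVdash \neg ((B \lor A) \to A) since w0 is accessible from w0 and w0 \Vdash (B \lor A) \to A.
w1: does not force it — w1 \nVdash \neg ((B \lor A) \to A) since w1 is accessible from w1 and w1 \Vdash (B \lor A) \to A.
w2: does not force it.
Worlds forcing the formula: { }.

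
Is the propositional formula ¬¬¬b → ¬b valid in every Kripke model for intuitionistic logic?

This is triple-negation reduction, which is intuitionistically derivable.
Assume ¬¬¬b and suppose b. Then ¬¬b (double-negation introduction), contradicting ¬¬¬b. So ¬b.

Yes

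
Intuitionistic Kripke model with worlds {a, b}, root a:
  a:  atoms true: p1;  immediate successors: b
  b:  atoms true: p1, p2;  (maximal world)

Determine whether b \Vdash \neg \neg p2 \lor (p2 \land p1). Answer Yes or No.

b \Vdash \neg \neg p2 \lor (p2 \land p1) via the disjunct \neg \neg p2.

Yes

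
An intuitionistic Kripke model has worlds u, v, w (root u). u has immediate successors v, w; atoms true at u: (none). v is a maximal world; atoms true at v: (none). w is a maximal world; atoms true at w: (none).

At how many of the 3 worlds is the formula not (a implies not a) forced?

0

u: does not force it — u does not force not (a implies not a) since u is accessible from u and u forces a implies not a.
v: does not force it — v does not force not (a implies not a) since v is accessible from v and v forces a implies not a.
w: does not force it — w does not force not (a implies not a) since w is accessible from w and w forces a implies not a.
Worlds forcing the formula: { }.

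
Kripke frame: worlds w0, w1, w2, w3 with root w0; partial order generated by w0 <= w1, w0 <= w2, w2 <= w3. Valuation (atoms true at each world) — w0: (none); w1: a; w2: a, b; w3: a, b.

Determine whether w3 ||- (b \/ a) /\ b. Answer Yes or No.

Yes

w3 ||- (b \/ a) /\ b since w3 forces both conjuncts.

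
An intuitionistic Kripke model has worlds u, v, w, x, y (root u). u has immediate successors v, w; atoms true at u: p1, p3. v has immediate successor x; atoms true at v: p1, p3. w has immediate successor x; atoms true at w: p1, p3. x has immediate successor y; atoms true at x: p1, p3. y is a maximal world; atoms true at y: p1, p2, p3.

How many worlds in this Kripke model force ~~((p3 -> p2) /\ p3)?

5

u: forces it.
v: forces it.
w: forces it.
x: forces it.
y: forces it.
Worlds forcing the formula: {u, v, w, x, y}.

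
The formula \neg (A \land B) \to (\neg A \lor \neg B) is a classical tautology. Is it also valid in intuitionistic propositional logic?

No

This is the constructively invalid direction of De Morgan's law for conjunction, which is not intuitionistically valid.
A Kripke countermodel: worlds s0, s1, s2; order generated by s0 \le s1, s0 \le s2; atoms true at each world — s0:{}; s1:{A}; s2:{B}.
s0 \nVdash \neg (A \land B) \to (\neg A \lor \neg B): already at s0 itself, s0 \Vdash \neg (A \land B) but s0 \nVdash \neg A \lor \neg B.
s0 \nVdash \neg A \lor \neg B: neither disjunct is forced at s0.
s0 \nVdash \neg A since s1 is accessible from s0 and s1 \Vdash A.
So the root s0 does not force the formula.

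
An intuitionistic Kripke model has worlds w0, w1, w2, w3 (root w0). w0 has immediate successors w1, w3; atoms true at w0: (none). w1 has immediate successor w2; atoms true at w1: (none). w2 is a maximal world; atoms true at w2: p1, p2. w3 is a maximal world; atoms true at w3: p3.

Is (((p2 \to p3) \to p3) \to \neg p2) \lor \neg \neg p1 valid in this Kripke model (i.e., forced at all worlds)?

Not every world: w0 \nVdash (((p2 \to p3) \to p3) \to \neg p2) \lor \neg \neg p1.
w0 \nVdash (((p2 \to p3) \to p3) \to \neg p2) \lor \neg \neg p1: neither disjunct is forced at w0.
w0 \nVdash ((p2 \to p3) \to p3) \to \neg p2: already at w0 itself, w0 \Vdash (p2 \to p3) \to p3 but w0 \nVdash \neg p2.
w0 \nVdash \neg p2 since w2 is accessible from w0 and w2 \Vdash p2.

No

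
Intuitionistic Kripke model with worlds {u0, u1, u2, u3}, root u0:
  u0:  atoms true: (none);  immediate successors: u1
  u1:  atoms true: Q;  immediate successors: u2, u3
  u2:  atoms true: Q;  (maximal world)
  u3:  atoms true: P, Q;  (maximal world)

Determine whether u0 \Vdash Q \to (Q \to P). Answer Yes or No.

u0 \nVdash Q \to (Q \to P): at the accessible world u1, u1 \Vdash Q but u1 \nVdash Q \to P.
u1 \nVdash Q \to P: already at u1 itself, u1 \Vdash Q but u1 \nVdash P.
u1 lacks atom P, so u1 \nVdash P.

No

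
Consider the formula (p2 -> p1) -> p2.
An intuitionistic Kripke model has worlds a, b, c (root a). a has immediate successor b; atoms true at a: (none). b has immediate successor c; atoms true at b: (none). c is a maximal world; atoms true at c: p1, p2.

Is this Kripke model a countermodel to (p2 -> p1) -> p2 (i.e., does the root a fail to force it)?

a ||-/- (p2 -> p1) -> p2: already at a itself, a ||- p2 -> p1 but a ||-/- p2.
a lacks atom p2, so a ||-/- p2.
So the root a does not force (p2 -> p1) -> p2; the model is a countermodel.

Yes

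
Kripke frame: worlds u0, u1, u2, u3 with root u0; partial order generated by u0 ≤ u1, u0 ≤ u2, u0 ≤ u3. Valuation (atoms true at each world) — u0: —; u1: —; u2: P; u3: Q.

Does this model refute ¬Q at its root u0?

u0 ⊮ ¬Q since u3 is accessible from u0 and u3 ⊩ Q.
So the root u0 does not force ¬Q; the model is a countermodel.

Yes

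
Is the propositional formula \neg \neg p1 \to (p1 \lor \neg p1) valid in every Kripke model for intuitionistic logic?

This is a variant of double-negation elimination (deriving excluded middle from double negation), which is not intuitionistically valid.
A Kripke countermodel: worlds s0, s1; order generated by s0 \le s1; atoms true at each world — s0:{}; s1:{p1}.
s0 \nVdash \neg \neg p1 \to (p1 \lor \neg p1): already at s0 itself, s0 \Vdash \neg \neg p1 but s0 \nVdash p1 \lor \neg p1.
s0 \nVdash p1 \lor \neg p1: neither disjunct is forced at s0.
s0 lacks atom p1, so s0 \nVdash p1.
So the root s0 does not force the formula.

No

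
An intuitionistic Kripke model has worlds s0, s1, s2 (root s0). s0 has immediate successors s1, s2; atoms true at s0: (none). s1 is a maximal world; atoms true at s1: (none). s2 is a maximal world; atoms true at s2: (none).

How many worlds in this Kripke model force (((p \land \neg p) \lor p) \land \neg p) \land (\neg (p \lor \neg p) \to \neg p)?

0

s0: does not force it — s0 \nVdash (((p \land \neg p) \lor p) \land \neg p) \land (\neg (p \lor \neg p) \to \neg p) since s0 fails ((p \land \neg p) \lor p) \land \neg p.
s1: does not force it.
s2: does not force it.
Worlds forcing the formula: { }.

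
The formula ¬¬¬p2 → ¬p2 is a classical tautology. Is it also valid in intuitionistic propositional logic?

Yes

This is triple-negation reduction, which is intuitionistically derivable.
Assume ¬¬¬p2 and suppose p2. Then ¬¬p2 (double-negation introduction), contradicting ¬¬¬p2. So ¬p2.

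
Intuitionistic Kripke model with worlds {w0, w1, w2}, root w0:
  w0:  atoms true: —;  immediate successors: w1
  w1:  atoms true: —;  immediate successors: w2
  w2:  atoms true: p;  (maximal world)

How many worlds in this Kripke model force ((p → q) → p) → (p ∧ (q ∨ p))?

w0: does not force it — w0 ⊮ ((p → q) → p) → (p ∧ (q ∨ p)): already at w0 itself, w0 ⊩ (p → q) → p but w0 ⊮ p ∧ (q ∨ p).
w1: does not force it — w1 ⊮ ((p → q) → p) → (p ∧ (q ∨ p)): already at w1 itself, w1 ⊩ (p → q) → p but w1 ⊮ p ∧ (q ∨ p).
w2: forces it.
Worlds forcing the formula: {w2}.

1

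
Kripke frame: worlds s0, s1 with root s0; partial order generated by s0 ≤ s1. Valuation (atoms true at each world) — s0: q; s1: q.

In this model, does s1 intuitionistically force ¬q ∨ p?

s1 ⊮ ¬q ∨ p: neither disjunct is forced at s1.
s1 ⊮ ¬q since s1 is accessible from s1 and s1 ⊩ q.

No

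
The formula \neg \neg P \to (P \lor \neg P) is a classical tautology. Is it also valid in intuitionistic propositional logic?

This is a variant of double-negation elimination (deriving excluded middle from double negation), which is not intuitionistically valid.
A Kripke countermodel: worlds w0, w1; order generated by w0 \le w1; atoms true at each world — w0:{}; w1:{P}.
w0 \nVdash \neg \neg P \to (P \lor \neg P): already at w0 itself, w0 \Vdash \neg \neg P but w0 \nVdash P \lor \neg P.
w0 \nVdash P \lor \neg P: neither disjunct is forced at w0.
w0 lacks atom P, so w0 \nVdash P.
So the root w0 does not force the formula.

No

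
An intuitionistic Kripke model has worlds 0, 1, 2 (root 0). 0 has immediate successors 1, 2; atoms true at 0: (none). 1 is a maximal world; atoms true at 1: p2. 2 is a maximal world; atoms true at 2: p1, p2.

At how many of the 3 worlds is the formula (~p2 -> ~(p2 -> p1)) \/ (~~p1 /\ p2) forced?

3

0: forces it.
1: forces it.
2: forces it.
Worlds forcing the formula: {0, 1, 2}.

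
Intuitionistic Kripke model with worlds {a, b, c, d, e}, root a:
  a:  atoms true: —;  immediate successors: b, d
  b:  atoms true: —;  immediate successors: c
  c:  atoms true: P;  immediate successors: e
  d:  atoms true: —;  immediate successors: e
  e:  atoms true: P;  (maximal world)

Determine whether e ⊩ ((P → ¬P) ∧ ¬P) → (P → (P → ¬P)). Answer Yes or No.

e ⊩ ((P → ¬P) ∧ ¬P) → (P → (P → ¬P)) vacuously: no world accessible from e forces the antecedent (P → ¬P) ∧ ¬P.

Yes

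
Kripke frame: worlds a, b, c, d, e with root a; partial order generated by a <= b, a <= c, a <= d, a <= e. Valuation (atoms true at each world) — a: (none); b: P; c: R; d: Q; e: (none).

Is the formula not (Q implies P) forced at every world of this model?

Not every world: a does not force not (Q implies P).
a does not force not (Q implies P) since b is accessible from a and b forces Q implies P.
b forces Q implies P vacuously: no world accessible from b forces the antecedent Q.

No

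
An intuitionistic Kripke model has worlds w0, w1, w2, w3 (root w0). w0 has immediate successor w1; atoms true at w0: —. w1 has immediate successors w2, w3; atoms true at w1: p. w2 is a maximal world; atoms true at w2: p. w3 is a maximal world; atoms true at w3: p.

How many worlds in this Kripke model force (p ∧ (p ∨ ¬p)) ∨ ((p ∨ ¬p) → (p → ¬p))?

3

w0: does not force it — w0 ⊮ (p ∧ (p ∨ ¬p)) ∨ ((p ∨ ¬p) → (p → ¬p)): neither disjunct is forced at w0.
w1: forces it.
w2: forces it.
w3: forces it.
Worlds forcing the formula: {w1, w2, w3}.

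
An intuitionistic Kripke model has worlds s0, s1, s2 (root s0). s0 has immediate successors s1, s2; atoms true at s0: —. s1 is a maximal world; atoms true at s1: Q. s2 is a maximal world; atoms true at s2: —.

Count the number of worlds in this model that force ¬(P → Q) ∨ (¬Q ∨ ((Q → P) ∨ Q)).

2

s0: does not force it — s0 ⊮ ¬(P → Q) ∨ (¬Q ∨ ((Q → P) ∨ Q)): neither disjunct is forced at s0.
s1: forces it.
s2: forces it.
Worlds forcing the formula: {s1, s2}.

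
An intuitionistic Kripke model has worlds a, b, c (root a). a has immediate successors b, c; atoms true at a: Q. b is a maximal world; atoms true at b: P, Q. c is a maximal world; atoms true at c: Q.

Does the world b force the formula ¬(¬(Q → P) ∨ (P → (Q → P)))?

No

b ⊮ ¬(¬(Q → P) ∨ (P → (Q → P))) since b is accessible from b and b ⊩ ¬(Q → P) ∨ (P → (Q → P)).
b ⊩ ¬(Q → P) ∨ (P → (Q → P)) via the disjunct P → (Q → P).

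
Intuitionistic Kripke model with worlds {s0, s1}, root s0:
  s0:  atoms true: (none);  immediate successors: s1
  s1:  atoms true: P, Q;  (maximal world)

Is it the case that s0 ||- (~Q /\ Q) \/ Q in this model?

No

s0 ||-/- (~Q /\ Q) \/ Q: neither disjunct is forced at s0.
s0 ||-/- ~Q /\ Q since s0 fails ~Q.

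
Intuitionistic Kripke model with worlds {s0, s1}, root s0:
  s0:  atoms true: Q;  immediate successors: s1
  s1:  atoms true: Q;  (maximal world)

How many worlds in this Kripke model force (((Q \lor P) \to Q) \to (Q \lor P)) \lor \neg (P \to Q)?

s0: forces it.
s1: forces it.
Worlds forcing the formula: {s0, s1}.

2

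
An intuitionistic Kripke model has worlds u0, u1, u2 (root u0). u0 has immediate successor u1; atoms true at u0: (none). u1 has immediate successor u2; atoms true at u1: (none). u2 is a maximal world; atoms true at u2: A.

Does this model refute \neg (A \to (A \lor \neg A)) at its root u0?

Yes

u0 \nVdash \neg (A \to (A \lor \neg A)) since u0 is accessible from u0 and u0 \Vdash A \to (A \lor \neg A).
u0 \Vdash A \to (A \lor \neg A): every world accessible from u0 that forces A (namely u2) also forces A \lor \neg A.
So the root u0 does not force \neg (A \to (A \lor \neg A)); the model is a countermodel.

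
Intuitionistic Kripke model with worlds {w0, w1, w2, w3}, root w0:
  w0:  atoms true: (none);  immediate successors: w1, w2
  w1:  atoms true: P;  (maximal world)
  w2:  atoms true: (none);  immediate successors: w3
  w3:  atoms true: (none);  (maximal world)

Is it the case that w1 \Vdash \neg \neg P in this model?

w1 \Vdash \neg \neg P: no world accessible from w1 forces \neg P.

Yes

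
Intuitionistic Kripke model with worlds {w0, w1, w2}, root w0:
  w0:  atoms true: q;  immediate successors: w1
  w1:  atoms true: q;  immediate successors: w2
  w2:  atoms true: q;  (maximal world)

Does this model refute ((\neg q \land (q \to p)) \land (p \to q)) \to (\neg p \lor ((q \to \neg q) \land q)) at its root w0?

w0 \Vdash ((\neg q \land (q \to p)) \land (p \to q)) \to (\neg p \lor ((q \to \neg q) \land q)) vacuously: no world accessible from w0 forces the antecedent (\neg q \land (q \to p)) \land (p \to q).
So the root w0 forces ((\neg q \land (q \to p)) \land (p \to q)) \to (\neg p \lor ((q \to \neg q) \land q)); the model is not a countermodel.

No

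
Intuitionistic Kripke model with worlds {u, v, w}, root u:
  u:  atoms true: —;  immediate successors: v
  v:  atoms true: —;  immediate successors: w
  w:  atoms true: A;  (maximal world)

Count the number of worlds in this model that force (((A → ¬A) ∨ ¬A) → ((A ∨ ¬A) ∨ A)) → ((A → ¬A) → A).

u: forces it.
v: forces it.
w: forces it.
Worlds forcing the formula: {u, v, w}.

3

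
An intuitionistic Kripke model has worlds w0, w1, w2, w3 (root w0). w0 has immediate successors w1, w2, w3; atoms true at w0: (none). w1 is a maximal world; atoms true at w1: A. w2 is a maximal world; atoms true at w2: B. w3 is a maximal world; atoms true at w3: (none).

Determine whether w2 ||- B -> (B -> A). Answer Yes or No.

No

w2 ||-/- B -> (B -> A): already at w2 itself, w2 ||- B but w2 ||-/- B -> A.
w2 ||-/- B -> A: already at w2 itself, w2 ||- B but w2 ||-/- A.
w2 lacks atom A, so w2 ||-/- A.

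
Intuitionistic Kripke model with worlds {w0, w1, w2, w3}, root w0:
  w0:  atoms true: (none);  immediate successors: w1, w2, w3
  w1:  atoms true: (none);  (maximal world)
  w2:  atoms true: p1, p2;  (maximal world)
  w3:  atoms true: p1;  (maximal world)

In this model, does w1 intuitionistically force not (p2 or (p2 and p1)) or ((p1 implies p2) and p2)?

Yes

w1 forces not (p2 or (p2 and p1)) or ((p1 implies p2) and p2) via the disjunct not (p2 or (p2 and p1)).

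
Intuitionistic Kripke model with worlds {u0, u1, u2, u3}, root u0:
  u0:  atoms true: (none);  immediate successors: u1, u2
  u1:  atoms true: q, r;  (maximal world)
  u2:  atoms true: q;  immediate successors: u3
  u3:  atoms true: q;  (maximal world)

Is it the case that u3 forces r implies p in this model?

Yes

u3 forces r implies p vacuously: no world accessible from u3 forces the antecedent r.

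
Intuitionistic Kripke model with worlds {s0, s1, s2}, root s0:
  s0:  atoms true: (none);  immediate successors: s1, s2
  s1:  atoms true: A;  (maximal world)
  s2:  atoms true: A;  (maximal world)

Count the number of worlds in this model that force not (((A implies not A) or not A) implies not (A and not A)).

0

s0: does not force it — s0 does not force not (((A implies not A) or not A) implies not (A and not A)) since s0 is accessible from s0 and s0 forces ((A implies not A) or not A) implies not (A and not A).
s1: does not force it — s1 does not force not (((A implies not A) or not A) implies not (A and not A)) since s1 is accessible from s1 and s1 forces ((A implies not A) or not A) implies not (A and not A).
s2: does not force it — s2 does not force not (((A implies not A) or not A) implies not (A and not A)) since s2 is accessible from s2 and s2 forces ((A implies not A) or not A) implies not (A and not A).
Worlds forcing the formula: { }.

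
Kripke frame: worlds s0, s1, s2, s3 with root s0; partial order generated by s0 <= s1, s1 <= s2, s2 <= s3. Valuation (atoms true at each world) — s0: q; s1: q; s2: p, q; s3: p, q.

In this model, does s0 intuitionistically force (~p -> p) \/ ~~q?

s0 ||- (~p -> p) \/ ~~q via the disjunct ~p -> p.

Yes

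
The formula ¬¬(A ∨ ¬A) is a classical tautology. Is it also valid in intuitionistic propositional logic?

This is the double negation of excluded middle, which is intuitionistically derivable.
Assuming ¬(A ∨ ¬A): from A we'd get A ∨ ¬A, so ¬A; but then A ∨ ¬A again — contradiction. Hence ¬¬(A ∨ ¬A).

Yes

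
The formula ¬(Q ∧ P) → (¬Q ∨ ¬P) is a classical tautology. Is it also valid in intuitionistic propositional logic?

This is the constructively invalid direction of De Morgan's law for conjunction, which is not intuitionistically valid.
A Kripke countermodel: worlds u, v, w; order generated by u ≤ v, u ≤ w; atoms true at each world — u:{}; v:{Q}; w:{P}.
u ⊮ ¬(Q ∧ P) → (¬Q ∨ ¬P): already at u itself, u ⊩ ¬(Q ∧ P) but u ⊮ ¬Q ∨ ¬P.
u ⊮ ¬Q ∨ ¬P: neither disjunct is forced at u.
u ⊮ ¬Q since v is accessible from u and v ⊩ Q.
So the root u does not force the formula.

No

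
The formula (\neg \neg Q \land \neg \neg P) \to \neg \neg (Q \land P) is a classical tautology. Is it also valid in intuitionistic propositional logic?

This is the distribution of double negation over conjunction, which is intuitionistically derivable.
Assume \neg \neg Q, \neg \neg P, and \neg (Q \land P). From Q we'd get \neg P (since Q \land P is refuted), contradicting \neg \neg P; so \neg Q, contradicting \neg \neg Q.

Yes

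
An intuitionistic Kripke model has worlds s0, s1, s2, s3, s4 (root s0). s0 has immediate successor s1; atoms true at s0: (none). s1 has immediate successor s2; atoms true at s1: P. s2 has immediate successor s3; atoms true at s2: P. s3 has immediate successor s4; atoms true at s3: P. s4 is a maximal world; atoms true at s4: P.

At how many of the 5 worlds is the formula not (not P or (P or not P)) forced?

0

s0: does not force it — s0 does not force not (not P or (P or not P)) since s1 is accessible from s0 and s1 forces not P or (P or not P).
s1: does not force it.
s2: does not force it.
s3: does not force it.
s4: does not force it.
Worlds forcing the formula: { }.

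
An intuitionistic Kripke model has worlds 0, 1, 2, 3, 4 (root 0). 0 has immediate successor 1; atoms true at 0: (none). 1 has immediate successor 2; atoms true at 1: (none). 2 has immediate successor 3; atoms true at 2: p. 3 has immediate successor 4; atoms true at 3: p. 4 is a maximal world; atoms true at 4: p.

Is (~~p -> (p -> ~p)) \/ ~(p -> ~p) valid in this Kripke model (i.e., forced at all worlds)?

0 ||- (~~p -> (p -> ~p)) \/ ~(p -> ~p) via the disjunct ~(p -> ~p).
Since the root 0 forces (~~p -> (p -> ~p)) \/ ~(p -> ~p) and forcing is persistent (monotone upward), every world forces it.

Yes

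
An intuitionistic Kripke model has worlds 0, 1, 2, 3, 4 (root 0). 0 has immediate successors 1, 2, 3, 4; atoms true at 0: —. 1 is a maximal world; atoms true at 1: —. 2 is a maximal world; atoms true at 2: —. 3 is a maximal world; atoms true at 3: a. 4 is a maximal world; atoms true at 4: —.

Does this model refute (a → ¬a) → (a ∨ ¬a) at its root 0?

0 ⊩ (a → ¬a) → (a ∨ ¬a): every world accessible from 0 that forces a → ¬a (namely 1, 2, 4) also forces a ∨ ¬a.
So the root 0 forces (a → ¬a) → (a ∨ ¬a); the model is not a countermodel.

No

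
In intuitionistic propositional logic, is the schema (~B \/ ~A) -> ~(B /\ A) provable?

This is a constructively valid De Morgan direction (disjunction of negations to negated conjunction), which is intuitionistically derivable.
If ~B holds at a world then no accessible world forces B, hence none forces B /\ A; likewise for ~A.

Yes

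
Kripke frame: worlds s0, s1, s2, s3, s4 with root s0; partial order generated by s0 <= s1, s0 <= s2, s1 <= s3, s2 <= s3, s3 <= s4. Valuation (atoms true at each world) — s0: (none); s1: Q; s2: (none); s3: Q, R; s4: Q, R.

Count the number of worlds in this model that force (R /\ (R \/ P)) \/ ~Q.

s0: does not force it — s0 ||-/- (R /\ (R \/ P)) \/ ~Q: neither disjunct is forced at s0.
s1: does not force it — s1 ||-/- (R /\ (R \/ P)) \/ ~Q: neither disjunct is forced at s1.
s2: does not force it — s2 ||-/- (R /\ (R \/ P)) \/ ~Q: neither disjunct is forced at s2.
s3: forces it.
s4: forces it.
Worlds forcing the formula: {s3, s4}.

2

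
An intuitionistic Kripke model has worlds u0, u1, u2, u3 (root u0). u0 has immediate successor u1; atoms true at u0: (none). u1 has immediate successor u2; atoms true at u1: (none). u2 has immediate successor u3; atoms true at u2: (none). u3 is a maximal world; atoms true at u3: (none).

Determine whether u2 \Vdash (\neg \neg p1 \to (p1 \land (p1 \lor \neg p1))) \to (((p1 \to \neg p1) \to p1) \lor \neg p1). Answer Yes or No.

u2 \Vdash (\neg \neg p1 \to (p1 \land (p1 \lor \neg p1))) \to (((p1 \to \neg p1) \to p1) \lor \neg p1): every world accessible from u2 that forces \neg \neg p1 \to (p1 \land (p1 \lor \neg p1)) (namely u2, u3) also forces ((p1 \to \neg p1) \to p1) \lor \neg p1.

Yes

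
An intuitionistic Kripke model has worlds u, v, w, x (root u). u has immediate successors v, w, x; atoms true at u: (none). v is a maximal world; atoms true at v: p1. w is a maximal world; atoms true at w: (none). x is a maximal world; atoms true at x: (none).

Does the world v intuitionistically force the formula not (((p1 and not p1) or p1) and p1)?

v does not force not (((p1 and not p1) or p1) and p1) since v is accessible from v and v forces ((p1 and not p1) or p1) and p1.
v forces ((p1 and not p1) or p1) and p1 since v forces both conjuncts.

No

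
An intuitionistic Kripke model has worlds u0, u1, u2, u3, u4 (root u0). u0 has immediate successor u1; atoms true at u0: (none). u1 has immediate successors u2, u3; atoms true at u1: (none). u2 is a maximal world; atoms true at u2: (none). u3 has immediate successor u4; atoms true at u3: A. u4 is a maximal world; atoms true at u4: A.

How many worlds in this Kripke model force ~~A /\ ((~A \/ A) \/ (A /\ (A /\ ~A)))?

2

u0: does not force it — u0 ||-/- ~~A /\ ((~A \/ A) \/ (A /\ (A /\ ~A))) since u0 fails ~~A.
u1: does not force it — u1 ||-/- ~~A /\ ((~A \/ A) \/ (A /\ (A /\ ~A))) since u1 fails ~~A.
u2: does not force it.
u3: forces it.
u4: forces it.
Worlds forcing the formula: {u3, u4}.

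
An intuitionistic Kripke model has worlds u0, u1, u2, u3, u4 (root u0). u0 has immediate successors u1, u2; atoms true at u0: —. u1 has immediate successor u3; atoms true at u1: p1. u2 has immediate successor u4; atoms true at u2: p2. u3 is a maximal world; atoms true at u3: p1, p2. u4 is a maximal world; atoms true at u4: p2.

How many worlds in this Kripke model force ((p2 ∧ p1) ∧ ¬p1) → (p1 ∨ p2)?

5

u0: forces it.
u1: forces it.
u2: forces it.
u3: forces it.
u4: forces it.
Worlds forcing the formula: {u0, u1, u2, u3, u4}.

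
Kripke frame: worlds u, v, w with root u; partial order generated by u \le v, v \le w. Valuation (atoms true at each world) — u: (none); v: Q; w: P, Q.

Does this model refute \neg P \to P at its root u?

u \Vdash \neg P \to P vacuously: no world accessible from u forces the antecedent \neg P.
So the root u forces \neg P \to P; the model is not a countermodel.

No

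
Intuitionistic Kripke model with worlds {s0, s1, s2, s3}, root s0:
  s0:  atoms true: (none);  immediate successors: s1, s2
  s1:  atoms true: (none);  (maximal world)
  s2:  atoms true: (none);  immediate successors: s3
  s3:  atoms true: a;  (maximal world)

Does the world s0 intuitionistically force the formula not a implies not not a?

No

s0 does not force not a implies not not a: at the accessible world s1, s1 forces not a but s1 does not force not not a.
s1 does not force not not a since s1 is accessible from s1 and s1 forces not a.
s1 forces not a: no world accessible from s1 forces a.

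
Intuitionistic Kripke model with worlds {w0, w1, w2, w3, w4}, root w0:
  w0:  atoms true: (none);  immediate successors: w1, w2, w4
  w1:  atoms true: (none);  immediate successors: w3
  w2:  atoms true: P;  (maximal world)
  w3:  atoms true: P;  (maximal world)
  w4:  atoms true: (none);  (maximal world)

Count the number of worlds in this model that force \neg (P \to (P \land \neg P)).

3

w0: does not force it — w0 \nVdash \neg (P \to (P \land \neg P)) since w4 is accessible from w0 and w4 \Vdash P \to (P \land \neg P).
w1: forces it.
w2: forces it.
w3: forces it.
w4: does not force it — w4 \nVdash \neg (P \to (P \land \neg P)) since w4 is accessible from w4 and w4 \Vdash P \to (P \land \neg P).
Worlds forcing the formula: {w1, w2, w3}.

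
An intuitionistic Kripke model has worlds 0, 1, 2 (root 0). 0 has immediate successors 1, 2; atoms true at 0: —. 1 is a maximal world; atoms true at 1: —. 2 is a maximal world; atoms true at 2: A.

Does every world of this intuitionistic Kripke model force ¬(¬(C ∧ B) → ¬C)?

Not every world: 0 ⊮ ¬(¬(C ∧ B) → ¬C).
0 ⊮ ¬(¬(C ∧ B) → ¬C) since 0 is accessible from 0 and 0 ⊩ ¬(C ∧ B) → ¬C.
0 ⊩ ¬(C ∧ B) → ¬C: every world accessible from 0 that forces ¬(C ∧ B) (namely 0, 1, 2) also forces ¬C.

No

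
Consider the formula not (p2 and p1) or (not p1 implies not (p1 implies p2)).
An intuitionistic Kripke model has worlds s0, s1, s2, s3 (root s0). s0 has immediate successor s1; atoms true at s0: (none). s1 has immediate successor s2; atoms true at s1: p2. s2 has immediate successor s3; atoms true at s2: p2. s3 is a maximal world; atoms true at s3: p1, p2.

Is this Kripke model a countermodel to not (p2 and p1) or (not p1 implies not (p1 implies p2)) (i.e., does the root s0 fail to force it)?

No

s0 forces not (p2 and p1) or (not p1 implies not (p1 implies p2)) via the disjunct not p1 implies not (p1 implies p2).
So the root s0 forces not (p2 and p1) or (not p1 implies not (p1 implies p2)); the model is not a countermodel.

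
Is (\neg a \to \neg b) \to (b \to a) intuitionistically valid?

No

This is the converse of contraposition, which is not intuitionistically valid.
A Kripke countermodel: worlds u, v; order generated by u \le v; atoms true at each world — u:{b}; v:{a,b}.
u \nVdash (\neg a \to \neg b) \to (b \to a): already at u itself, u \Vdash \neg a \to \neg b but u \nVdash b \to a.
u \nVdash b \to a: already at u itself, u \Vdash b but u \nVdash a.
u lacks atom a, so u \nVdash a.
So the root u does not force the formula.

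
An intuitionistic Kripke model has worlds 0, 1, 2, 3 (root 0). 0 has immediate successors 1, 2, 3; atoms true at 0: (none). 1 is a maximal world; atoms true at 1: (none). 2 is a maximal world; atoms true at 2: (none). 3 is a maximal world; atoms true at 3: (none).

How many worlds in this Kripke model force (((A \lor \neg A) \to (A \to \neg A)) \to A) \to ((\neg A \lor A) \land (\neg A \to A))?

4

0: forces it.
1: forces it.
2: forces it.
3: forces it.
Worlds forcing the formula: {0, 1, 2, 3}.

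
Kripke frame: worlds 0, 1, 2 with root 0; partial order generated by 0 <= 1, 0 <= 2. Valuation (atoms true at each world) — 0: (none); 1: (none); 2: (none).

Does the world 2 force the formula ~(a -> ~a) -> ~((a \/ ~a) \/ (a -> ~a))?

2 ||- ~(a -> ~a) -> ~((a \/ ~a) \/ (a -> ~a)) vacuously: no world accessible from 2 forces the antecedent ~(a -> ~a).

Yes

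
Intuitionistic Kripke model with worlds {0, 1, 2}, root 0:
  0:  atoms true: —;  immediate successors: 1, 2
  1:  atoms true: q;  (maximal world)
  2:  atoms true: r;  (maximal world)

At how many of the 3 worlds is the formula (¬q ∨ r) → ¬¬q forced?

1

0: does not force it — 0 ⊮ (¬q ∨ r) → ¬¬q: at the accessible world 2, 2 ⊩ ¬q ∨ r but 2 ⊮ ¬¬q.
1: forces it.
2: does not force it.
Worlds forcing the formula: {1}.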